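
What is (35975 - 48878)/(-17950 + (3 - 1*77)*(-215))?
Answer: 253/40 ≈ 6.3250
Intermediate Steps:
(35975 - 48878)/(-17950 + (3 - 1*77)*(-215)) = -12903/(-17950 + (3 - 77)*(-215)) = -12903/(-17950 - 74*(-215)) = -12903/(-17950 + 15910) = -12903/(-2040) = -12903*(-1/2040) = 253/40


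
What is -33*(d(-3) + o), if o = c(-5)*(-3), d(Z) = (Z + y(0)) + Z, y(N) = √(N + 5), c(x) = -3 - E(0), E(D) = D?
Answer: -99 - 33*√5 ≈ -172.79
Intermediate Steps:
c(x) = -3 (c(x) = -3 - 1*0 = -3 + 0 = -3)
y(N) = √(5 + N)
d(Z) = √5 + 2*Z (d(Z) = (Z + √(5 + 0)) + Z = (Z + √5) + Z = √5 + 2*Z)
o = 9 (o = -3*(-3) = 9)
-33*(d(-3) + o) = -33*((√5 + 2*(-3)) + 9) = -33*((√5 - 6) + 9) = -33*((-6 + √5) + 9) = -33*(3 + √5) = -99 - 33*√5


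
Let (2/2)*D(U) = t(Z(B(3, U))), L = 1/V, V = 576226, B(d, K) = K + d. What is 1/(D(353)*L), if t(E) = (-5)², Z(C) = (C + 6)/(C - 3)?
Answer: 576226/25 ≈ 23049.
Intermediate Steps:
Z(C) = (6 + C)/(-3 + C)
t(E) = 25
L = 1/576226 ≈ 1.7354e-6
D(U) = 25
1/(D(353)*L) = 1/(25*(1/576226)) = (1/25)*576226 = 576226/25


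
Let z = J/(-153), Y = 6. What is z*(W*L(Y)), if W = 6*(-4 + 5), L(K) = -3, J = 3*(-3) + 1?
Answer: -16/17 ≈ -0.94118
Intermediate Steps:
J = -8 (J = -9 + 1 = -8)
W = 6 (W = 6*1 = 6)
z = 8/153 (z = -8/(-153) = -8*(-1/153) = 8/153 ≈ 0.052288)
z*(W*L(Y)) = 8*(6*(-3))/153 = (8/153)*(-18) = -16/17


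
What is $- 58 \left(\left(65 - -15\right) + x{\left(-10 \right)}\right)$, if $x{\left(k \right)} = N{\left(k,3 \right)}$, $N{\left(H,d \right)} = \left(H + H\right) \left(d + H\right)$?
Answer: $-12760$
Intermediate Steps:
$N{\left(H,d \right)} = 2 H \left(H + d\right)$
$x{\left(k \right)} = 2 k \left(3 + k\right)$ ($x{\left(k \right)} = 2 k \left(k + 3\right) = 2 k \left(3 + k\right)$)
$- 58 \left(\left(65 - -15\right) + x{\left(-10 \right)}\right) = - 58 \left(\left(65 - -15\right) + 2 \left(-10\right) \left(3 - 10\right)\right) = - 58 \left(\left(65 + 15\right) + 2 \left(-10\right) \left(-7\right)\right) = - 58 \left(80 + 140\right) = \left(-58\right) 220 = -12760$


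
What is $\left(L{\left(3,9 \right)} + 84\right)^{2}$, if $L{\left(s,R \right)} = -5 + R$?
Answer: $7744$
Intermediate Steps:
$\left(L{\left(3,9 \right)} + 84\right)^{2} = \left(\left(-5 + 9\right) + 84\right)^{2} = \left(4 + 84\right)^{2} = 88^{2} = 7744$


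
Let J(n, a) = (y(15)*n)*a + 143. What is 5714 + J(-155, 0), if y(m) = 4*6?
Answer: 5857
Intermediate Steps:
y(m) = 24
J(n, a) = 143 + 24*a*n (J(n, a) = (24*n)*a + 143 = 24*a*n + 143 = 143 + 24*a*n)
5714 + J(-155, 0) = 5714 + (143 + 24*0*(-155)) = 5714 + (143 + 0) = 5714 + 143 = 5857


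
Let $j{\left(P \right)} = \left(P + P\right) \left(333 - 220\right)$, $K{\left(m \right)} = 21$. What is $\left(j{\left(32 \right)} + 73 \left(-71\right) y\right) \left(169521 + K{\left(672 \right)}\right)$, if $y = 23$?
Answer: $-18984804534$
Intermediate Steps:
$j{\left(P \right)} = 226 P$ ($j{\left(P \right)} = 2 P 113 = 226 P$)
$\left(j{\left(32 \right)} + 73 \left(-71\right) y\right) \left(169521 + K{\left(672 \right)}\right) = \left(226 \cdot 32 + 73 \left(-71\right) 23\right) \left(169521 + 21\right) = \left(7232 - 119209\right) 169542 = \left(-111977\right) 169542 = -18984804534$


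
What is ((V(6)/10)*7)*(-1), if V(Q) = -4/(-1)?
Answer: -14/5 ≈ -2.8000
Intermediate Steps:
V(Q) = 4 (V(Q) = -4*(-1) = 4)
((V(6)/10)*7)*(-1) = ((4/10)*7)*(-1) = ((4*(⅒))*7)*(-1) = ((⅖)*7)*(-1) = (14/5)*(-1) = -14/5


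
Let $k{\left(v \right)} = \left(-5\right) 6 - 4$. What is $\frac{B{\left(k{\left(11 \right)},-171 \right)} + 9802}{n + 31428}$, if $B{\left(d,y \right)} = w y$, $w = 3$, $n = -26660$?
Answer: $\frac{9289}{4768} \approx 1.9482$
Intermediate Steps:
$k{\left(v \right)} = -34$ ($k{\left(v \right)} = -30 - 4 = -34$)
$B{\left(d,y \right)} = 3 y$
$\frac{B{\left(k{\left(11 \right)},-171 \right)} + 9802}{n + 31428} = \frac{3 \left(-171\right) + 9802}{-26660 + 31428} = \frac{-513 + 9802}{4768} = 9289 \cdot \frac{1}{4768} = \frac{9289}{4768}$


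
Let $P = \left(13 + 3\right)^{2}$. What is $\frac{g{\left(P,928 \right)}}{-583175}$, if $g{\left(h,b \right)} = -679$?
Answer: $\frac{679}{583175} \approx 0.0011643$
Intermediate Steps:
$P = 256$ ($P = 16^{2} = 256$)
$\frac{g{\left(P,928 \right)}}{-583175} = - \frac{679}{-583175} = \left(-679\right) \left(- \frac{1}{583175}\right) = \frac{679}{583175}$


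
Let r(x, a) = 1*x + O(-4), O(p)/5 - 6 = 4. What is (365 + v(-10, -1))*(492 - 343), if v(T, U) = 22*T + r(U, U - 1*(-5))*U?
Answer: 14304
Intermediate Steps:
O(p) = 50 (O(p) = 30 + 5*4 = 30 + 20 = 50)
r(x, a) = 50 + x (r(x, a) = 1*x + 50 = x + 50 = 50 + x)
v(T, U) = 22*T + U*(50 + U) (v(T, U) = 22*T + (50 + U)*U = 22*T + U*(50 + U))
(365 + v(-10, -1))*(492 - 343) = (365 + (22*(-10) - (50 - 1)))*(492 - 343) = (365 + (-220 - 1*49))*149 = (365 + (-220 - 49))*149 = (365 - 269)*149 = 96*149 = 14304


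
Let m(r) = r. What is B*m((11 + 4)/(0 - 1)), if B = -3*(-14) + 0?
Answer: -630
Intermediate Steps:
B = 42 (B = 42 + 0 = 42)
B*m((11 + 4)/(0 - 1)) = 42*((11 + 4)/(0 - 1)) = 42*(15/(-1)) = 42*(15*(-1)) = 42*(-15) = -630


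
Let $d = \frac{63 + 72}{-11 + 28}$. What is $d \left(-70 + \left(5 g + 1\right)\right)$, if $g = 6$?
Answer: $- \frac{5265}{17} \approx -309.71$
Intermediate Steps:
$d = \frac{135}{17} \approx 7.9412$
$d \left(-70 + \left(5 g + 1\right)\right) = \frac{135 \left(-70 + \left(5 \cdot 6 + 1\right)\right)}{17} = \frac{135 \left(-70 + \left(30 + 1\right)\right)}{17} = \frac{135 \left(-70 + 31\right)}{17} = \frac{135}{17} \left(-39\right) = - \frac{5265}{17}$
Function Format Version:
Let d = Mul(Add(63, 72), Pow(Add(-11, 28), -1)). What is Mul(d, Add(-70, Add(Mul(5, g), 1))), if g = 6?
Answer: Rational(-5265, 17) ≈ -309.71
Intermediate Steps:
d = Rational(135, 17) (d = Mul(135, Pow(17, -1)) = Mul(135, Rational(1, 17)) = Rational(135, 17) ≈ 7.9412)
Mul(d, Add(-70, Add(Mul(5, g), 1))) = Mul(Rational(135, 17), Add(-70, Add(Mul(5, 6), 1))) = Mul(Rational(135, 17), Add(-70, Add(30, 1))) = Mul(Rational(135, 17), Add(-70, 31)) = Mul(Rational(135, 17), -39) = Rational(-5265, 17)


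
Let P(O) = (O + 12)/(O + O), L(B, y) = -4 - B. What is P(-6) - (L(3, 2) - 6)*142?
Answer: 3691/2 ≈ 1845.5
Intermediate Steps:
P(O) = (12 + O)/(2*O) (P(O) = (12 + O)/((2*O)) = (12 + O)*(1/(2*O)) = (12 + O)/(2*O))
P(-6) - (L(3, 2) - 6)*142 = (½)*(12 - 6)/(-6) - ((-4 - 1*3) - 6)*142 = (½)*(-⅙)*6 - ((-4 - 3) - 6)*142 = -½ - (-7 - 6)*142 = -½ - 1*(-13)*142 = -½ + 13*142 = -½ + 1846 = 3691/2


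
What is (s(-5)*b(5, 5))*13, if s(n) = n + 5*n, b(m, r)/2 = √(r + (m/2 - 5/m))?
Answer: -390*√26 ≈ -1988.6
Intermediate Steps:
b(m, r) = 2*√(r + m/2 - 5/m) (b(m, r) = 2*√(r + (m/2 - 5/m)) = 2*√(r + m/2 - 5/m))
s(n) = 6*n
(s(-5)*b(5, 5))*13 = ((6*(-5))*√(-20/5 + 2*5 + 4*5))*13 = -30*√(-20*⅕ + 10 + 20)*13 = -30*√(-4 + 10 + 20)*13 = -30*√26*13 = -390*√26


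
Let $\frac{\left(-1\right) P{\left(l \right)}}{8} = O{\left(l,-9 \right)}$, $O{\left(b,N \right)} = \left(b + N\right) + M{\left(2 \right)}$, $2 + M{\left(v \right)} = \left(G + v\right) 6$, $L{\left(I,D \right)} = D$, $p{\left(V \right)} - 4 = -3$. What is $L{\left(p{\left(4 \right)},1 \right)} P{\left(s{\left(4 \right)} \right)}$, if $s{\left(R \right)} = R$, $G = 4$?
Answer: $-232$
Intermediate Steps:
$p{\left(V \right)} = 1$ ($p{\left(V \right)} = 4 - 3 = 1$)
$M{\left(v \right)} = 22 + 6 v$ ($M{\left(v \right)} = -2 + \left(4 + v\right) 6 = -2 + \left(24 + 6 v\right) = 22 + 6 v$)
$O{\left(b,N \right)} = 34 + N + b$ ($O{\left(b,N \right)} = \left(b + N\right) + \left(22 + 6 \cdot 2\right) = \left(N + b\right) + \left(22 + 12\right) = \left(N + b\right) + 34 = 34 + N + b$)
$P{\left(l \right)} = -200 - 8 l$ ($P{\left(l \right)} = - 8 \left(34 - 9 + l\right) = - 8 \left(25 + l\right) = -200 - 8 l$)
$L{\left(p{\left(4 \right)},1 \right)} P{\left(s{\left(4 \right)} \right)} = 1 \left(-200 - 32\right) = 1 \left(-232\right) = -232$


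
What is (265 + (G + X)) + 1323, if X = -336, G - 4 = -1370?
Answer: -114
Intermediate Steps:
G = -1366 (G = 4 - 1370 = -1366)
(265 + (G + X)) + 1323 = (265 + (-1366 - 336)) + 1323 = (265 - 1702) + 1323 = -1437 + 1323 = -114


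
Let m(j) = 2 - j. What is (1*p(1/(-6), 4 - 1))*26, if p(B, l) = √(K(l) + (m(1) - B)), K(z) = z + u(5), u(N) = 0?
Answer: 65*√6/3 ≈ 53.072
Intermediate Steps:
K(z) = z (K(z) = z + 0 = z)
p(B, l) = √(1 + l - B) (p(B, l) = √(l + ((2 - 1*1) - B)) = √(l + ((2 - 1) - B)) = √(l + (1 - B)) = √(1 + l - B))
(1*p(1/(-6), 4 - 1))*26 = (1*√(1 + (4 - 1) - 1/(-6)))*26 = (1*√(1 + 3 - 1*(-⅙)))*26 = (1*√(1 + 3 + ⅙))*26 = (1*√(25/6))*26 = (1*(5*√6/6))*26 = (5*√6/6)*26 = 65*√6/3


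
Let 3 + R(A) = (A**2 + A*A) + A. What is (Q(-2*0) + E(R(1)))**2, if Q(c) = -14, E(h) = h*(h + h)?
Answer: 196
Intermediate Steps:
R(A) = -3 + A + 2*A**2 (R(A) = -3 + ((A**2 + A*A) + A) = -3 + ((A**2 + A**2) + A) = -3 + (2*A**2 + A) = -3 + (A + 2*A**2) = -3 + A + 2*A**2)
E(h) = 2*h**2 (E(h) = h*(2*h) = 2*h**2)
(Q(-2*0) + E(R(1)))**2 = (-14 + 2*(-3 + 1 + 2*1**2)**2)**2 = (-14 + 2*(-3 + 1 + 2*1)**2)**2 = (-14 + 2*(-3 + 1 + 2)**2)**2 = (-14 + 2*0**2)**2 = (-14 + 2*0)**2 = (-14 + 0)**2 = (-14)**2 = 196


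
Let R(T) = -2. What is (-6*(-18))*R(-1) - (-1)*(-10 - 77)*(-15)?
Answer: 1089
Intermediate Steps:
(-6*(-18))*R(-1) - (-1)*(-10 - 77)*(-15) = -6*(-18)*(-2) - (-1)*(-10 - 77)*(-15) = 108*(-2) - (-1)*(-87*(-15)) = -216 - (-1)*1305 = -216 - 1*(-1305) = -216 + 1305 = 1089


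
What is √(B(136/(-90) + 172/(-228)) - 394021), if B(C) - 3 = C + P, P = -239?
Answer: 2*I*√8005927210/285 ≈ 627.9*I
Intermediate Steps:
B(C) = -236 + C (B(C) = 3 + (C - 239) = 3 + (-239 + C) = -236 + C)
√(B(136/(-90) + 172/(-228)) - 394021) = √((-236 + (136/(-90) + 172/(-228))) - 394021) = √((-236 + (136*(-1/90) + 172*(-1/228))) - 394021) = √((-236 + (-68/45 - 43/57)) - 394021) = √((-236 - 1937/855) - 394021) = √(-203717/855 - 394021) = √(-337091672/855) = 2*I*√8005927210/285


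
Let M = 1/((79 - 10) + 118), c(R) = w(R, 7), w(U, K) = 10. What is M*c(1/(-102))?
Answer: 10/187 ≈ 0.053476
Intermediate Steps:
c(R) = 10
M = 1/187 (M = 1/(69 + 118) = 1/187 ≈ 0.0053476)
M*c(1/(-102)) = (1/187)*10 = 10/187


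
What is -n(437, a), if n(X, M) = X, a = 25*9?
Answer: -437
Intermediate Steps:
a = 225
-n(437, a) = -1*437 = -437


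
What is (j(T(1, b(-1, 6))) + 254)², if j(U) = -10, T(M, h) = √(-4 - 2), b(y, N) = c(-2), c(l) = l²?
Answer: 59536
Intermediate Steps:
b(y, N) = 4 (b(y, N) = (-2)² = 4)
T(M, h) = I*√6 (T(M, h) = √(-6) = I*√6)
(j(T(1, b(-1, 6))) + 254)² = (-10 + 254)² = 244² = 59536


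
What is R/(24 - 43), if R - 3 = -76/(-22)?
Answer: -71/209 ≈ -0.33971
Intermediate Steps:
R = 71/11 (R = 3 - 76/(-22) = 3 - 76*(-1/22) = 3 + 38/11 = 71/11 ≈ 6.4545)
R/(24 - 43) = 71/(11*(24 - 43)) = (71/11)/(-19) = (71/11)*(-1/19) = -71/209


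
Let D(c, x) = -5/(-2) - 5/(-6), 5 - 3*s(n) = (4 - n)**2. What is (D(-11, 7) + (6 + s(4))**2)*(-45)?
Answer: -2795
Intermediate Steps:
s(n) = 5/3 - (4 - n)**2/3
D(c, x) = 10/3 (D(c, x) = -5*(-1/2) - 5*(-1/6) = 5/2 + 5/6 = 10/3)
(D(-11, 7) + (6 + s(4))**2)*(-45) = (10/3 + (6 + (5/3 - (-4 + 4)**2/3))**2)*(-45) = (10/3 + (6 + (5/3 - 1/3*0**2))**2)*(-45) = (10/3 + (6 + (5/3 - 1/3*0))**2)*(-45) = (10/3 + (6 + (5/3 + 0))**2)*(-45) = (10/3 + (6 + 5/3)**2)*(-45) = (10/3 + (23/3)**2)*(-45) = (10/3 + 529/9)*(-45) = (559/9)*(-45) = -2795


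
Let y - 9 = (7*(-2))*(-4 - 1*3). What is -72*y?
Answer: -7704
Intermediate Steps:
y = 107 (y = 9 + (7*(-2))*(-4 - 1*3) = 9 - 14*(-4 - 3) = 9 - 14*(-7) = 9 + 98 = 107)
-72*y = -72*107 = -7704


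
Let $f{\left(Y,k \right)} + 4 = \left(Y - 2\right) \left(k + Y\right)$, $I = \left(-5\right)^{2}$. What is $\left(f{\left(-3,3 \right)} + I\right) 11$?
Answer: $231$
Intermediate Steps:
$I = 25$
$f{\left(Y,k \right)} = -4 + \left(-2 + Y\right) \left(Y + k\right)$ ($f{\left(Y,k \right)} = -4 + \left(Y - 2\right) \left(k + Y\right) = -4 + \left(-2 + Y\right) \left(Y + k\right)$)
$\left(f{\left(-3,3 \right)} + I\right) 11 = \left(\left(-4 + \left(-3\right)^{2} - -6 - 6 - 9\right) + 25\right) 11 = \left(\left(-4 + 9 + 6 - 6 - 9\right) + 25\right) 11 = \left(-4 + 25\right) 11 = 21 \cdot 11 = 231$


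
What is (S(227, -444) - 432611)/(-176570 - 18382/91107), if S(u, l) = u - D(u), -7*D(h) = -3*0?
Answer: 9848302272/4021695343 ≈ 2.4488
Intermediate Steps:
D(h) = 0 (D(h) = -(-3)*0/7 = -⅐*0 = 0)
S(u, l) = u (S(u, l) = u - 1*0 = u + 0 = u)
(S(227, -444) - 432611)/(-176570 - 18382/91107) = (227 - 432611)/(-176570 - 18382/91107) = -432384/(-176570 - 18382*1/91107) = -432384/(-176570 - 18382/91107) = -432384/(-16086781372/91107) = -432384*(-91107/16086781372) = 9848302272/4021695343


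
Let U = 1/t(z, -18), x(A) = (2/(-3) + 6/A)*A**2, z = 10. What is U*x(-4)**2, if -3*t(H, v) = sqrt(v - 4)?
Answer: 5408*I*sqrt(22)/33 ≈ 768.66*I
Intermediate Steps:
t(H, v) = -sqrt(-4 + v)/3 (t(H, v) = -sqrt(v - 4)/3 = -sqrt(-4 + v)/3)
x(A) = A**2*(-2/3 + 6/A) (x(A) = (2*(-1/3) + 6/A)*A**2 = (-2/3 + 6/A)*A**2 = A**2*(-2/3 + 6/A))
U = 3*I*sqrt(22)/22 (U = 1/(-sqrt(-4 - 18)/3) = 1/(-I*sqrt(22)/3) = 3*I*sqrt(22)/22 ≈ 0.6396*I)
U*x(-4)**2 = (3*I*sqrt(22)/22)*((2/3)*(-4)*(9 - 1*(-4)))**2 = (3*I*sqrt(22)/22)*((2/3)*(-4)*(9 + 4))**2 = (3*I*sqrt(22)/22)*((2/3)*(-4)*13)**2 = (3*I*sqrt(22)/22)*(-104/3)**2 = (3*I*sqrt(22)/22)*(10816/9) = 5408*I*sqrt(22)/33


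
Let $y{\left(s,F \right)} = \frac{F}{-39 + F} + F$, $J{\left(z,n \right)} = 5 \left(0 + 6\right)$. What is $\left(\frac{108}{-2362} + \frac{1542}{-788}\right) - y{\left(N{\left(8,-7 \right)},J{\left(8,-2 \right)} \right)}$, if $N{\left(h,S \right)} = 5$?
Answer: $- \frac{40020601}{1395942} \approx -28.669$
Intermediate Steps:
$J{\left(z,n \right)} = 30$ ($J{\left(z,n \right)} = 5 \cdot 6 = 30$)
$y{\left(s,F \right)} = F + \frac{F}{-39 + F}$ ($y{\left(s,F \right)} = \frac{F}{-39 + F} + F = F + \frac{F}{-39 + F}$)
$\left(\frac{108}{-2362} + \frac{1542}{-788}\right) - y{\left(N{\left(8,-7 \right)},J{\left(8,-2 \right)} \right)} = \left(\frac{108}{-2362} + \frac{1542}{-788}\right) - \frac{30 \left(-38 + 30\right)}{-39 + 30} = \left(108 \left(- \frac{1}{2362}\right) + 1542 \left(- \frac{1}{788}\right)\right) - 30 \frac{1}{-9} \left(-8\right) = \left(- \frac{54}{1181} - \frac{771}{394}\right) - 30 \left(- \frac{1}{9}\right) \left(-8\right) = - \frac{931827}{465314} - \frac{80}{3} = - \frac{40020601}{1395942}$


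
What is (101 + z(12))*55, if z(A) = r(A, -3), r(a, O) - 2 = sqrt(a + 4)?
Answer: 5885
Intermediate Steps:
r(a, O) = 2 + sqrt(4 + a) (r(a, O) = 2 + sqrt(a + 4) = 2 + sqrt(4 + a))
z(A) = 2 + sqrt(4 + A)
(101 + z(12))*55 = (101 + (2 + sqrt(4 + 12)))*55 = (101 + (2 + sqrt(16)))*55 = (101 + (2 + 4))*55 = (101 + 6)*55 = 107*55 = 5885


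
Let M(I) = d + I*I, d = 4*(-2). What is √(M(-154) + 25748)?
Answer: 4*√3091 ≈ 222.39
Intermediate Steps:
d = -8
M(I) = -8 + I² (M(I) = -8 + I*I = -8 + I²)
√(M(-154) + 25748) = √((-8 + (-154)²) + 25748) = √((-8 + 23716) + 25748) = √(23708 + 25748) = √49456 = 4*√3091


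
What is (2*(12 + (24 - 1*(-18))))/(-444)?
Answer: -9/37 ≈ -0.24324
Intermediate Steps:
(2*(12 + (24 - 1*(-18))))/(-444) = (2*(12 + (24 + 18)))*(-1/444) = (2*(12 + 42))*(-1/444) = (2*54)*(-1/444) = 108*(-1/444) = -9/37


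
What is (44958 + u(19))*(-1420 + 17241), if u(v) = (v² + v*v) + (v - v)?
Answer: 722703280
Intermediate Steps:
u(v) = 2*v² (u(v) = (v² + v²) + 0 = 2*v² + 0 = 2*v²)
(44958 + u(19))*(-1420 + 17241) = (44958 + 2*19²)*(-1420 + 17241) = (44958 + 2*361)*15821 = (44958 + 722)*15821 = 45680*15821 = 722703280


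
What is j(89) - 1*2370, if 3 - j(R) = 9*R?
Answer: -3168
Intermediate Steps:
j(R) = 3 - 9*R
j(89) - 1*2370 = (3 - 9*89) - 1*2370 = (3 - 801) - 2370 = -798 - 2370 = -3168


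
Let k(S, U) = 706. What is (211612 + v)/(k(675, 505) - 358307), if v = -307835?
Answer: 96223/357601 ≈ 0.26908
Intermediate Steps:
(211612 + v)/(k(675, 505) - 358307) = (211612 - 307835)/(706 - 358307) = -96223/(-357601) = -96223*(-1/357601) = 96223/357601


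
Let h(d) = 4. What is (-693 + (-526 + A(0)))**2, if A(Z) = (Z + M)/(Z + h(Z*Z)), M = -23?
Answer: 24000201/16 ≈ 1.5000e+6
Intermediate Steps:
A(Z) = (-23 + Z)/(4 + Z) (A(Z) = (Z - 23)/(Z + 4) = (-23 + Z)/(4 + Z))
(-693 + (-526 + A(0)))**2 = (-693 + (-526 + (-23 + 0)/(4 + 0)))**2 = (-693 + (-526 - 23/4))**2 = (-693 - 2127/4)**2 = (-4899/4)**2 = 24000201/16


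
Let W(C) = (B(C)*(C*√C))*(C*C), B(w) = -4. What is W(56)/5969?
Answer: -1404928*√14/5969 ≈ -880.68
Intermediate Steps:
W(C) = -4*C^(7/2) (W(C) = (-4*C*√C)*(C*C) = (-4*C^(3/2))*C² = -4*C^(7/2))
W(56)/5969 = -1404928*√14/5969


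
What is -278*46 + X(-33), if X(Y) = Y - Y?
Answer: -12788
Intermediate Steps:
X(Y) = 0
-278*46 + X(-33) = -278*46 + 0 = -12788 + 0 = -12788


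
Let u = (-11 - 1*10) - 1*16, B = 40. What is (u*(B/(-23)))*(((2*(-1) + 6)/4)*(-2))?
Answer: -2960/23 ≈ -128.70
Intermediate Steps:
u = -37 (u = (-11 - 10) - 16 = -21 - 16 = -37)
(u*(B/(-23)))*(((2*(-1) + 6)/4)*(-2)) = (-1480/(-23))*(((2*(-1) + 6)/4)*(-2)) = (-1480*(-1)/23)*(((-2 + 6)/4)*(-2)) = (-37*(-40/23))*(((1/4)*4)*(-2)) = 1480*(1*(-2))/23 = (1480/23)*(-2) = -2960/23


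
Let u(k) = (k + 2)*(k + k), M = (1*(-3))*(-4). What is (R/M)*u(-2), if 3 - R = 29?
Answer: 0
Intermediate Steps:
M = 12 (M = -3*(-4) = 12)
R = -26 (R = 3 - 1*29 = 3 - 29 = -26)
u(k) = 2*k*(2 + k) (u(k) = (2 + k)*(2*k) = 2*k*(2 + k))
(R/M)*u(-2) = (-26/12)*(2*(-2)*(2 - 2)) = (-26*1/12)*(2*(-2)*0) = -13/6*0 = 0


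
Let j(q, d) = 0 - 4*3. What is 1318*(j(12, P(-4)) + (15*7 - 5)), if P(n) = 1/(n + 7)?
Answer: 115984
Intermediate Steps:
P(n) = 1/(7 + n)
j(q, d) = -12 (j(q, d) = 0 - 12 = -12)
1318*(j(12, P(-4)) + (15*7 - 5)) = 1318*(-12 + (15*7 - 5)) = 1318*(-12 + (105 - 5)) = 1318*(-12 + 100) = 1318*88 = 115984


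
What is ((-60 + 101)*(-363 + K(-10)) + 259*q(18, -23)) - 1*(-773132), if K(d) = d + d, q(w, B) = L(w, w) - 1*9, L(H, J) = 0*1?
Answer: 755098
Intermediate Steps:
L(H, J) = 0
q(w, B) = -9 (q(w, B) = 0 - 1*9 = 0 - 9 = -9)
K(d) = 2*d
((-60 + 101)*(-363 + K(-10)) + 259*q(18, -23)) - 1*(-773132) = ((-60 + 101)*(-363 + 2*(-10)) + 259*(-9)) - 1*(-773132) = (41*(-363 - 20) - 2331) + 773132 = (41*(-383) - 2331) + 773132 = (-15703 - 2331) + 773132 = -18034 + 773132 = 755098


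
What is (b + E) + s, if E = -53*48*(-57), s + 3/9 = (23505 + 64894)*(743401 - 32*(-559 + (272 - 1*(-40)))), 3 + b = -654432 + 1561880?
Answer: 199246989443/3 ≈ 6.6416e+10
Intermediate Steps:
b = 907445 (b = -3 + (-654432 + 1561880) = -3 + 907448 = 907445)
s = 199243832084/3 (s = -⅓ + (23505 + 64894)*(743401 - 32*(-559 + (272 - 1*(-40)))) = -⅓ + 88399*(743401 - 32*(-559 + (272 + 40))) = -⅓ + 88399*(743401 - 32*(-559 + 312)) = -⅓ + 88399*(743401 - 32*(-247)) = -⅓ + 88399*(743401 + 7904) = -⅓ + 88399*751305 = -⅓ + 66414610695 = 199243832084/3 ≈ 6.6415e+10)
E = 145008 (E = -2544*(-57) = 145008)
(b + E) + s = (907445 + 145008) + 199243832084/3 = 1052453 + 199243832084/3 = 199246989443/3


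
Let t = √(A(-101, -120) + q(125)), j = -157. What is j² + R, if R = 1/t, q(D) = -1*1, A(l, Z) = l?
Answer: 24649 - I*√102/102 ≈ 24649.0 - 0.099015*I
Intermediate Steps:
q(D) = -1
t = I*√102 (t = √(-101 - 1) = √(-102) = I*√102 ≈ 10.1*I)
R = -I*√102/102 (R = 1/(I*√102) = -I*√102/102 ≈ -0.099015*I)
j² + R = (-157)² - I*√102/102 = 24649 - I*√102/102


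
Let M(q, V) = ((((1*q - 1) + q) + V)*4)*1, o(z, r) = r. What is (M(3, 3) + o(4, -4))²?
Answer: 784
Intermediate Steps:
M(q, V) = -4 + 4*V + 8*q (M(q, V) = ((((q - 1) + q) + V)*4)*1 = ((((-1 + q) + q) + V)*4)*1 = (((-1 + 2*q) + V)*4)*1 = ((-1 + V + 2*q)*4)*1 = (-4 + 4*V + 8*q)*1 = -4 + 4*V + 8*q)
(M(3, 3) + o(4, -4))² = ((-4 + 4*3 + 8*3) - 4)² = ((-4 + 12 + 24) - 4)² = (32 - 4)² = 28² = 784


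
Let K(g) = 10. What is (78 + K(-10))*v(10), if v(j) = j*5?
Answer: 4400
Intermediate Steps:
v(j) = 5*j
(78 + K(-10))*v(10) = (78 + 10)*(5*10) = 88*50 = 4400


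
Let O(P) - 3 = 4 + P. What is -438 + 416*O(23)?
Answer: 12042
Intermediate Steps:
O(P) = 7 + P (O(P) = 3 + (4 + P) = 7 + P)
-438 + 416*O(23) = -438 + 416*(7 + 23) = -438 + 416*30 = -438 + 12480 = 12042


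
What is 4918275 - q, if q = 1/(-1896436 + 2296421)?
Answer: 1967236225874/399985 ≈ 4.9183e+6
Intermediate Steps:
q = 1/399985 ≈ 2.5001e-6
4918275 - q = 4918275 - 1*1/399985 = 4918275 - 1/399985 = 1967236225874/399985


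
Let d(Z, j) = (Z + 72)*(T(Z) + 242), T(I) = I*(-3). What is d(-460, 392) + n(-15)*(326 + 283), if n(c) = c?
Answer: -638471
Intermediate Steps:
T(I) = -3*I
d(Z, j) = (72 + Z)*(242 - 3*Z) (d(Z, j) = (Z + 72)*(-3*Z + 242) = (72 + Z)*(242 - 3*Z))
d(-460, 392) + n(-15)*(326 + 283) = (17424 - 3*(-460)² + 26*(-460)) - 15*(326 + 283) = (17424 - 3*211600 - 11960) - 15*609 = (17424 - 634800 - 11960) - 9135 = -629336 - 9135 = -638471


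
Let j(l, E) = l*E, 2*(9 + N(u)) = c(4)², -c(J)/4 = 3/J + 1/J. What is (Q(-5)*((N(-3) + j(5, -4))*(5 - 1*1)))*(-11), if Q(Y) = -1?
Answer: -924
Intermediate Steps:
c(J) = -16/J (c(J) = -4*(3/J + 1/J) = -16/J)
N(u) = -1 (N(u) = -9 + (-16/4)²/2 = -9 + (-16*¼)²/2 = -9 + (½)*(-4)² = -9 + (½)*16 = -9 + 8 = -1)
j(l, E) = E*l
(Q(-5)*((N(-3) + j(5, -4))*(5 - 1*1)))*(-11) = -(-1 - 4*5)*(5 - 1*1)*(-11) = -(-1 - 20)*(5 - 1)*(-11) = -(-21)*4*(-11) = -1*(-84)*(-11) = 84*(-11) = -924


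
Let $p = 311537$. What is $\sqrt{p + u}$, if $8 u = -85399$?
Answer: $\frac{3 \sqrt{534866}}{4} \approx 548.51$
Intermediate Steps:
$u = - \frac{85399}{8}$ ($u = \frac{1}{8} \left(-85399\right) = - \frac{85399}{8} \approx -10675.0$)
$\sqrt{p + u} = \sqrt{311537 - \frac{85399}{8}} = \sqrt{\frac{2406897}{8}} = \frac{3 \sqrt{534866}}{4}$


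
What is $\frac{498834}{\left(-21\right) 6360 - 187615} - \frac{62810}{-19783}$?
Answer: $\frac{10304568728}{6353805025} \approx 1.6218$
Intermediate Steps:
$\frac{498834}{\left(-21\right) 6360 - 187615} - \frac{62810}{-19783} = \frac{498834}{-133560 - 187615} - - \frac{62810}{19783} = \frac{498834}{-321175} + \frac{62810}{19783} = 498834 \left(- \frac{1}{321175}\right) + \frac{62810}{19783} = - \frac{498834}{321175} + \frac{62810}{19783} = \frac{10304568728}{6353805025}$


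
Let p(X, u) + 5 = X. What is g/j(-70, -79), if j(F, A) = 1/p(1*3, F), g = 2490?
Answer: -4980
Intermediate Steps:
p(X, u) = -5 + X
j(F, A) = -½ (j(F, A) = 1/(-5 + 1*3) = 1/(-5 + 3) = 1/(-2) = -½)
g/j(-70, -79) = 2490/(-½) = 2490*(-2) = -4980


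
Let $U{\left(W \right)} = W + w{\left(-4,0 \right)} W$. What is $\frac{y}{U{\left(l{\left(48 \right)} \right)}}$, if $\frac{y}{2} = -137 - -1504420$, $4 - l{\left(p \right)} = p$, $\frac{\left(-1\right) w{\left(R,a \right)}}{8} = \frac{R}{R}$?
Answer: $\frac{136753}{14} \approx 9768.1$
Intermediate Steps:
$w{\left(R,a \right)} = -8$ ($w{\left(R,a \right)} = - 8 \frac{R}{R} = \left(-8\right) 1 = -8$)
$l{\left(p \right)} = 4 - p$
$U{\left(W \right)} = - 7 W$ ($U{\left(W \right)} = W - 8 W = - 7 W$)
$y = 3008566$ ($y = 2 \left(-137 - -1504420\right) = 2 \left(-137 + 1504420\right) = 2 \cdot 1504283 = 3008566$)
$\frac{y}{U{\left(l{\left(48 \right)} \right)}} = \frac{3008566}{\left(-7\right) \left(4 - 48\right)} = \frac{3008566}{\left(-7\right) \left(-44\right)} = \frac{3008566}{308} = 3008566 \cdot \frac{1}{308} = \frac{136753}{14}$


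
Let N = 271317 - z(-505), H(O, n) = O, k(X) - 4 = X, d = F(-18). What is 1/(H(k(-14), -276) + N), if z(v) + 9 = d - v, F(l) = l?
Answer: 1/270829 ≈ 3.6924e-6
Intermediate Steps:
d = -18
k(X) = 4 + X
z(v) = -27 - v (z(v) = -9 + (-18 - v) = -27 - v)
N = 270839 (N = 271317 - (-27 - 1*(-505)) = 271317 - (-27 + 505) = 271317 - 1*478 = 271317 - 478 = 270839)
1/(H(k(-14), -276) + N) = 1/((4 - 14) + 270839) = 1/(-10 + 270839) = 1/270829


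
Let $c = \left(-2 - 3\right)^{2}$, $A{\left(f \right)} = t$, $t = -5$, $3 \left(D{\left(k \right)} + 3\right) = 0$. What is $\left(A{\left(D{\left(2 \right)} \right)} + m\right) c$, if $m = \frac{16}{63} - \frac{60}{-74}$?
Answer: $- \frac{229325}{2331} \approx -98.38$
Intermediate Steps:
$D{\left(k \right)} = -3$ ($D{\left(k \right)} = -3 + \frac{1}{3} \cdot 0 = -3 + 0 = -3$)
$m = \frac{2482}{2331}$ ($m = 16 \cdot \frac{1}{63} - - \frac{30}{37} = \frac{16}{63} + \frac{30}{37} = \frac{2482}{2331} \approx 1.0648$)
$A{\left(f \right)} = -5$
$c = 25$ ($c = \left(-5\right)^{2} = 25$)
$\left(A{\left(D{\left(2 \right)} \right)} + m\right) c = \left(-5 + \frac{2482}{2331}\right) 25 = \left(- \frac{9173}{2331}\right) 25 = - \frac{229325}{2331}$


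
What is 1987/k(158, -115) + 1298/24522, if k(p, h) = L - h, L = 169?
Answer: 24546923/3482124 ≈ 7.0494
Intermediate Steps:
k(p, h) = 169 - h
1987/k(158, -115) + 1298/24522 = 1987/(169 - 1*(-115)) + 1298/24522 = 1987/(169 + 115) + 1298*(1/24522) = 1987/284 + 649/12261 = 24546923/3482124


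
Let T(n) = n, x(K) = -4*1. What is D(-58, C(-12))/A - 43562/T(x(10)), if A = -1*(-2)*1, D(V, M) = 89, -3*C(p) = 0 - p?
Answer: 10935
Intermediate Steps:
C(p) = p/3 (C(p) = -(0 - p)/3 = -(-1)*p/3 = p/3)
x(K) = -4
A = 2 (A = 2*1 = 2)
D(-58, C(-12))/A - 43562/T(x(10)) = 89/2 - 43562/(-4) = 89*(½) - 43562*(-¼) = 89/2 + 21781/2 = 10935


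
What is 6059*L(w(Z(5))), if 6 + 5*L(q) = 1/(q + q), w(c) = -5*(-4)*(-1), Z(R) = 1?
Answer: -1460219/200 ≈ -7301.1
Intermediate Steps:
w(c) = -20 (w(c) = 20*(-1) = -20)
L(q) = -6/5 + 1/(10*q) (L(q) = -6/5 + 1/(5*(q + q)) = -6/5 + 1/(5*((2*q))) = -6/5 + (1/(2*q))/5 = -6/5 + 1/(10*q))
6059*L(w(Z(5))) = 6059*((⅒)*(1 - 12*(-20))/(-20)) = 6059*((⅒)*(-1/20)*(1 + 240)) = 6059*((⅒)*(-1/20)*241) = 6059*(-241/200) = -1460219/200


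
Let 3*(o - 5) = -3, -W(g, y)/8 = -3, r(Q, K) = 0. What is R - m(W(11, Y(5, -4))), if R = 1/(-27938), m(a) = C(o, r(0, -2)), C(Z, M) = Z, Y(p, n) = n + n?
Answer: -111753/27938 ≈ -4.0000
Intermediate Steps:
Y(p, n) = 2*n
W(g, y) = 24 (W(g, y) = -8*(-3) = 24)
o = 4 (o = 5 + (⅓)*(-3) = 5 - 1 = 4)
m(a) = 4
R = -1/27938 ≈ -3.5794e-5
R - m(W(11, Y(5, -4))) = -1/27938 - 1*4 = -1/27938 - 4 = -111753/27938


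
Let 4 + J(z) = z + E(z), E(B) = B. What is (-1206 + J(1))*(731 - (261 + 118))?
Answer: -425216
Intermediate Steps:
J(z) = -4 + 2*z (J(z) = -4 + (z + z) = -4 + 2*z)
(-1206 + J(1))*(731 - (261 + 118)) = (-1206 + (-4 + 2*1))*(731 - (261 + 118)) = (-1206 + (-4 + 2))*(731 - 1*379) = (-1206 - 2)*(731 - 379) = -1208*352 = -425216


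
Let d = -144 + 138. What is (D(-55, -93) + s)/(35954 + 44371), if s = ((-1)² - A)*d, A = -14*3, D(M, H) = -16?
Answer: -274/80325 ≈ -0.0034111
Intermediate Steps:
A = -42
d = -6
s = -258 (s = ((-1)² - 1*(-42))*(-6) = (1 + 42)*(-6) = 43*(-6) = -258)
(D(-55, -93) + s)/(35954 + 44371) = (-16 - 258)/(35954 + 44371) = -274/80325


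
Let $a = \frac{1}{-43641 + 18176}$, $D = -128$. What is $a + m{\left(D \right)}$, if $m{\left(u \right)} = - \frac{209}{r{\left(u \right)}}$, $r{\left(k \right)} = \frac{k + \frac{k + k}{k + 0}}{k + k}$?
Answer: $- \frac{681239743}{1604295} \approx -424.63$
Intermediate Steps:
$r{\left(k \right)} = \frac{2 + k}{2 k}$ ($r{\left(k \right)} = \frac{k + \frac{2 k}{k}}{2 k} = \left(k + 2\right) \frac{1}{2 k} = \left(2 + k\right) \frac{1}{2 k} = \frac{2 + k}{2 k}$)
$m{\left(u \right)} = - \frac{418 u}{2 + u}$ ($m{\left(u \right)} = - \frac{209}{\frac{1}{2} \frac{1}{u} \left(2 + u\right)} = - 209 \frac{2 u}{2 + u} = - \frac{418 u}{2 + u}$)
$a = - \frac{1}{25465}$ ($a = \frac{1}{-25465} = - \frac{1}{25465} \approx -3.927 \cdot 10^{-5}$)
$a + m{\left(D \right)} = - \frac{1}{25465} - - \frac{53504}{2 - 128} = - \frac{1}{25465} - - \frac{53504}{-126} = - \frac{1}{25465} - \left(-53504\right) \left(- \frac{1}{126}\right) = - \frac{1}{25465} - \frac{26752}{63} = - \frac{681239743}{1604295}$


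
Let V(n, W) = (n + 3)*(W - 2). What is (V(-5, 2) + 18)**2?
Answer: 324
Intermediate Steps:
V(n, W) = (-2 + W)*(3 + n) (V(n, W) = (3 + n)*(-2 + W) = (-2 + W)*(3 + n))
(V(-5, 2) + 18)**2 = ((-6 - 2*(-5) + 3*2 + 2*(-5)) + 18)**2 = ((-6 + 10 + 6 - 10) + 18)**2 = (0 + 18)**2 = 18**2 = 324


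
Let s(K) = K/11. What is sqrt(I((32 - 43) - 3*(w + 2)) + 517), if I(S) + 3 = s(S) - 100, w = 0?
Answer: sqrt(49907)/11 ≈ 20.309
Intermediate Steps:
s(K) = K/11 (s(K) = K*(1/11) = K/11)
I(S) = -103 + S/11 (I(S) = -3 + (S/11 - 100) = -3 + (-100 + S/11) = -103 + S/11)
sqrt(I((32 - 43) - 3*(w + 2)) + 517) = sqrt((-103 + ((32 - 43) - 3*(0 + 2))/11) + 517) = sqrt((-103 + (-11 - 3*2)/11) + 517) = sqrt((-103 + (-11 - 6)/11) + 517) = sqrt((-103 + (1/11)*(-17)) + 517) = sqrt((-103 - 17/11) + 517) = sqrt(-1150/11 + 517) = sqrt(4537/11) = sqrt(49907)/11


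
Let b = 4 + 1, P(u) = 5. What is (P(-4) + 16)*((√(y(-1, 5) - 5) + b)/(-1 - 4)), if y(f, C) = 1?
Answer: -21 - 42*I/5 ≈ -21.0 - 8.4*I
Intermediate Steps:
b = 5
(P(-4) + 16)*((√(y(-1, 5) - 5) + b)/(-1 - 4)) = (5 + 16)*((√(1 - 5) + 5)/(-1 - 4)) = 21*((√(-4) + 5)/(-5)) = 21*((2*I + 5)*(-⅕)) = 21*((5 + 2*I)*(-⅕)) = 21*(-1 - 2*I/5) = -21 - 42*I/5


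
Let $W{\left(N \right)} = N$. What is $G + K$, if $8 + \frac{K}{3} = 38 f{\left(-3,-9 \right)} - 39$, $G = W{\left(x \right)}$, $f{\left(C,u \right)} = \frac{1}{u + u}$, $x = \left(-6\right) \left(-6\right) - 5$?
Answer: $- \frac{349}{3} \approx -116.33$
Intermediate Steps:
$x = 31$ ($x = 36 - 5 = 31$)
$f{\left(C,u \right)} = \frac{1}{2 u}$
$G = 31$
$K = - \frac{442}{3}$ ($K = -24 + 3 \left(38 \frac{1}{2 \left(-9\right)} - 39\right) = -24 + 3 \left(38 \cdot \frac{1}{2} \left(- \frac{1}{9}\right) - 39\right) = -24 + 3 \left(38 \left(- \frac{1}{18}\right) - 39\right) = -24 + 3 \left(- \frac{19}{9} - 39\right) = -24 + 3 \left(- \frac{370}{9}\right) = -24 - \frac{370}{3} = - \frac{442}{3} \approx -147.33$)
$G + K = 31 - \frac{442}{3} = - \frac{349}{3}$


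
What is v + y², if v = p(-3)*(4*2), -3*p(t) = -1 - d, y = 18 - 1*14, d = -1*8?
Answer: -8/3 ≈ -2.6667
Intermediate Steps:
d = -8
y = 4 (y = 18 - 14 = 4)
p(t) = -7/3 (p(t) = -(-1 - 1*(-8))/3 = -(-1 + 8)/3 = -⅓*7 = -7/3)
v = -56/3 (v = -28*2/3 = -7/3*8 = -56/3 ≈ -18.667)
v + y² = -56/3 + 4² = -56/3 + 16 = -8/3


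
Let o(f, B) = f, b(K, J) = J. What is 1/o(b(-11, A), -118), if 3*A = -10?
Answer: -3/10 ≈ -0.30000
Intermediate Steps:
A = -10/3 (A = (⅓)*(-10) = -10/3 ≈ -3.3333)
1/o(b(-11, A), -118) = 1/(-10/3) = -3/10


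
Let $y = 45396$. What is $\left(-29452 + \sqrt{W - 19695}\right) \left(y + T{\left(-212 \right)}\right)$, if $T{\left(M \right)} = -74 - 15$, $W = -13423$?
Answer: $-1334381764 + 45307 i \sqrt{33118} \approx -1.3344 \cdot 10^{9} + 8.2451 \cdot 10^{6} i$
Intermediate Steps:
$T{\left(M \right)} = -89$
$\left(-29452 + \sqrt{W - 19695}\right) \left(y + T{\left(-212 \right)}\right) = \left(-29452 + \sqrt{-13423 - 19695}\right) \left(45396 - 89\right) = \left(-29452 + \sqrt{-33118}\right) 45307 = \left(-29452 + i \sqrt{33118}\right) 45307 = -1334381764 + 45307 i \sqrt{33118}$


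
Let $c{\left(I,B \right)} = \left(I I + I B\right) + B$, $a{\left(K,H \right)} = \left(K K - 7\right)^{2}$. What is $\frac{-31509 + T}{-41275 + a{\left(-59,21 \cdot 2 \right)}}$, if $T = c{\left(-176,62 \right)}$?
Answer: $- \frac{11383}{12027401} \approx -0.00094642$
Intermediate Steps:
$a{\left(K,H \right)} = \left(-7 + K^{2}\right)^{2}$ ($a{\left(K,H \right)} = \left(K^{2} - 7\right)^{2} = \left(-7 + K^{2}\right)^{2}$)
$c{\left(I,B \right)} = B + I^{2} + B I$ ($c{\left(I,B \right)} = \left(I^{2} + B I\right) + B = B + I^{2} + B I$)
$T = 20126$ ($T = 62 + \left(-176\right)^{2} + 62 \left(-176\right) = 62 + 30976 - 10912 = 20126$)
$\frac{-31509 + T}{-41275 + a{\left(-59,21 \cdot 2 \right)}} = \frac{-31509 + 20126}{-41275 + \left(-7 + \left(-59\right)^{2}\right)^{2}} = - \frac{11383}{-41275 + \left(-7 + 3481\right)^{2}} = - \frac{11383}{-41275 + 3474^{2}} = - \frac{11383}{-41275 + 12068676} = - \frac{11383}{12027401}$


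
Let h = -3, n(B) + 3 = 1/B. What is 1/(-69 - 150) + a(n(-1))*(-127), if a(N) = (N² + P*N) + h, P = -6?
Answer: -1029082/219 ≈ -4699.0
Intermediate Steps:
n(B) = -3 + 1/B
a(N) = -3 + N² - 6*N (a(N) = (N² - 6*N) - 3 = -3 + N² - 6*N)
1/(-69 - 150) + a(n(-1))*(-127) = 1/(-69 - 150) + (-3 + (-3 + 1/(-1))² - 6*(-3 + 1/(-1)))*(-127) = 1/(-219) + (-3 + (-3 - 1)² - 6*(-3 - 1))*(-127) = -1/219 + (-3 + (-4)² - 6*(-4))*(-127) = -1/219 + (-3 + 16 + 24)*(-127) = -1/219 + 37*(-127) = -1/219 - 4699 = -1029082/219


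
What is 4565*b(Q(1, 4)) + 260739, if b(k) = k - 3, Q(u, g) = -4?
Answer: 228784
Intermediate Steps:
b(k) = -3 + k
4565*b(Q(1, 4)) + 260739 = 4565*(-3 - 4) + 260739 = 4565*(-7) + 260739 = -31955 + 260739 = 228784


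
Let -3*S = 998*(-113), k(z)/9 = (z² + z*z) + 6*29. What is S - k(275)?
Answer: -3975674/3 ≈ -1.3252e+6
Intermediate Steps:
k(z) = 1566 + 18*z² (k(z) = 9*((z² + z*z) + 6*29) = 9*((z² + z²) + 174) = 9*(2*z² + 174) = 9*(174 + 2*z²) = 1566 + 18*z²)
S = 112774/3 (S = -998*(-113)/3 = -⅓*(-112774) = 112774/3 ≈ 37591.)
S - k(275) = 112774/3 - (1566 + 18*275²) = 112774/3 - (1566 + 18*75625) = 112774/3 - (1566 + 1361250) = 112774/3 - 1*1362816 = 112774/3 - 1362816 = -3975674/3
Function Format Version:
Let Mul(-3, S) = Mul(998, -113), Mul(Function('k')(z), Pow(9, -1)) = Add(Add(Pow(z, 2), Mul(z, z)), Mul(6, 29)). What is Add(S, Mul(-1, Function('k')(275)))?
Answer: Rational(-3975674, 3) ≈ -1.3252e+6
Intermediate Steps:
Function('k')(z) = Add(1566, Mul(18, Pow(z, 2))) (Function('k')(z) = Mul(9, Add(Add(Pow(z, 2), Mul(z, z)), Mul(6, 29))) = Mul(9, Add(Add(Pow(z, 2), Pow(z, 2)), 174)) = Mul(9, Add(Mul(2, Pow(z, 2)), 174)) = Mul(9, Add(174, Mul(2, Pow(z, 2)))) = Add(1566, Mul(18, Pow(z, 2))))
S = Rational(112774, 3) (S = Mul(Rational(-1, 3), Mul(998, -113)) = Mul(Rational(-1, 3), -112774) = Rational(112774, 3) ≈ 37591.)
Add(S, Mul(-1, Function('k')(275))) = Add(Rational(112774, 3), Mul(-1, Add(1566, Mul(18, Pow(275, 2))))) = Add(Rational(112774, 3), Mul(-1, Add(1566, Mul(18, 75625)))) = Add(Rational(112774, 3), Mul(-1, Add(1566, 1361250))) = Add(Rational(112774, 3), Mul(-1, 1362816)) = Add(Rational(112774, 3), -1362816) = Rational(-3975674, 3)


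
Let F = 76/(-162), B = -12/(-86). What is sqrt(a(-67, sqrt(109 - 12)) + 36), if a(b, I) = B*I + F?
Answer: sqrt(5321422 + 20898*sqrt(97))/387 ≈ 6.0750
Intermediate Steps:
B = 6/43 (B = -12*(-1/86) = 6/43 ≈ 0.13953)
F = -38/81 (F = 76*(-1/162) = -38/81 ≈ -0.46914)
a(b, I) = -38/81 + 6*I/43 (a(b, I) = 6*I/43 - 38/81 = -38/81 + 6*I/43)
sqrt(a(-67, sqrt(109 - 12)) + 36) = sqrt((-38/81 + 6*sqrt(109 - 12)/43) + 36) = sqrt((-38/81 + 6*sqrt(97)/43) + 36) = sqrt(2878/81 + 6*sqrt(97)/43)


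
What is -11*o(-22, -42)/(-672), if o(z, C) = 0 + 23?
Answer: 253/672 ≈ 0.37649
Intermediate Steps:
o(z, C) = 23
-11*o(-22, -42)/(-672) = -253/(-672) = -253*(-1)/672 = -11*(-23/672) = 253/672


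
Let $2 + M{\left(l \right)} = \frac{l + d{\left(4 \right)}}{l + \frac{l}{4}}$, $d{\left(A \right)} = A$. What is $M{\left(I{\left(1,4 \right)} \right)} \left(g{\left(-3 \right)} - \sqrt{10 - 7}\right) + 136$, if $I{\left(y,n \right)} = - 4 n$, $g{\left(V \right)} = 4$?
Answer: $\frac{652}{5} + \frac{7 \sqrt{3}}{5} \approx 132.82$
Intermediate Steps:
$M{\left(l \right)} = -2 + \frac{4 \left(4 + l\right)}{5 l}$ ($M{\left(l \right)} = -2 + \frac{l + 4}{l + \frac{l}{4}} = -2 + \frac{4 + l}{l + l \frac{1}{4}} = -2 + \frac{4 + l}{l + \frac{l}{4}} = -2 + \frac{4 + l}{\frac{5}{4} l} = -2 + \left(4 + l\right) \frac{4}{5 l} = -2 + \frac{4 \left(4 + l\right)}{5 l}$)
$M{\left(I{\left(1,4 \right)} \right)} \left(g{\left(-3 \right)} - \sqrt{10 - 7}\right) + 136 = \frac{2 \left(8 - 3 \left(\left(-4\right) 4\right)\right)}{5 \left(\left(-4\right) 4\right)} \left(4 - \sqrt{10 - 7}\right) + 136 = \frac{2 \left(8 - -48\right)}{5 \left(-16\right)} \left(4 - \sqrt{3}\right) + 136 = \frac{2}{5} \left(- \frac{1}{16}\right) \left(8 + 48\right) \left(4 - \sqrt{3}\right) + 136 = \frac{2}{5} \left(- \frac{1}{16}\right) 56 \left(4 - \sqrt{3}\right) + 136 = - \frac{7 \left(4 - \sqrt{3}\right)}{5} + 136 = \left(- \frac{28}{5} + \frac{7 \sqrt{3}}{5}\right) + 136 = \frac{652}{5} + \frac{7 \sqrt{3}}{5}$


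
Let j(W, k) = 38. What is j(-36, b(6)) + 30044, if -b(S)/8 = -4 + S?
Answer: 30082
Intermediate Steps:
b(S) = 32 - 8*S (b(S) = -8*(-4 + S) = 32 - 8*S)
j(-36, b(6)) + 30044 = 38 + 30044 = 30082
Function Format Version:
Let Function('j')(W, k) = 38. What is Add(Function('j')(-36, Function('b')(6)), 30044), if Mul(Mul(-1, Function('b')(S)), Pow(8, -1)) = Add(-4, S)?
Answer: 30082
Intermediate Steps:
Function('b')(S) = Add(32, Mul(-8, S)) (Function('b')(S) = Mul(-8, Add(-4, S)) = Add(32, Mul(-8, S)))
Add(Function('j')(-36, Function('b')(6)), 30044) = Add(38, 30044) = 30082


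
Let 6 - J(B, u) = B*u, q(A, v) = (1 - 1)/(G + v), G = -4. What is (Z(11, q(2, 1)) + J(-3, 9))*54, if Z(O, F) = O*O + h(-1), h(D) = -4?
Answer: 8100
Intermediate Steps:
q(A, v) = 0 (q(A, v) = (1 - 1)/(-4 + v) = 0/(-4 + v) = 0)
J(B, u) = 6 - B*u
Z(O, F) = -4 + O**2 (Z(O, F) = O*O - 4 = O**2 - 4 = -4 + O**2)
(Z(11, q(2, 1)) + J(-3, 9))*54 = ((-4 + 11**2) + (6 - 1*(-3)*9))*54 = ((-4 + 121) + (6 + 27))*54 = (117 + 33)*54 = 150*54 = 8100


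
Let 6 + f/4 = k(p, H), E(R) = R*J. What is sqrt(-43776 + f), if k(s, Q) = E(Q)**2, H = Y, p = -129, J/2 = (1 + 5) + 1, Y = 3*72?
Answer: 2*sqrt(9133626) ≈ 6044.4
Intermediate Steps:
Y = 216
J = 14 (J = 2*((1 + 5) + 1) = 2*(6 + 1) = 2*7 = 14)
E(R) = 14*R (E(R) = R*14 = 14*R)
H = 216
k(s, Q) = 196*Q**2 (k(s, Q) = (14*Q)**2 = 196*Q**2)
f = 36578280 (f = -24 + 4*(196*216**2) = -24 + 4*(196*46656) = -24 + 4*9144576 = -24 + 36578304 = 36578280)
sqrt(-43776 + f) = sqrt(-43776 + 36578280) = sqrt(36534504) = 2*sqrt(9133626)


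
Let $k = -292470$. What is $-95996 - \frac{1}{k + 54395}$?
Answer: $- \frac{22854247699}{238075} \approx -95996.0$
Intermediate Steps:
$-95996 - \frac{1}{k + 54395} = -95996 - \frac{1}{-292470 + 54395} = -95996 - \frac{1}{-238075} = -95996 - - \frac{1}{238075} = -95996 + \frac{1}{238075} = - \frac{22854247699}{238075}$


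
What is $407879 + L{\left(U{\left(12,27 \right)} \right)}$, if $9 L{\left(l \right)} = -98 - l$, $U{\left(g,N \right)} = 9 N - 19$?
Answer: $\frac{3670589}{9} \approx 4.0784 \cdot 10^{5}$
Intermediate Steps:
$U{\left(g,N \right)} = -19 + 9 N$
$L{\left(l \right)} = - \frac{98}{9} - \frac{l}{9}$ ($L{\left(l \right)} = \frac{-98 - l}{9} = - \frac{98}{9} - \frac{l}{9}$)
$407879 + L{\left(U{\left(12,27 \right)} \right)} = 407879 - \left(\frac{98}{9} + \frac{-19 + 9 \cdot 27}{9}\right) = 407879 - \left(\frac{98}{9} + \frac{-19 + 243}{9}\right) = 407879 - \frac{322}{9} = \frac{3670589}{9}$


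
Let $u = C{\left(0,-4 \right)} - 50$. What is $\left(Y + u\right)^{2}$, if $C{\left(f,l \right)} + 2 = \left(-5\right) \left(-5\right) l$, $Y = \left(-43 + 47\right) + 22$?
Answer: $15876$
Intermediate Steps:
$Y = 26$ ($Y = 4 + 22 = 26$)
$C{\left(f,l \right)} = -2 + 25 l$ ($C{\left(f,l \right)} = -2 + \left(-5\right) \left(-5\right) l = -2 + 25 l$)
$u = -152$ ($u = \left(-2 + 25 \left(-4\right)\right) - 50 = \left(-2 - 100\right) - 50 = -102 - 50 = -152$)
$\left(Y + u\right)^{2} = \left(26 - 152\right)^{2} = \left(-126\right)^{2} = 15876$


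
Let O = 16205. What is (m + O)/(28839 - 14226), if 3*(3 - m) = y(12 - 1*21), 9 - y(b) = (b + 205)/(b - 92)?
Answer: 4909919/4427739 ≈ 1.1089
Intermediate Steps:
y(b) = 9 - (205 + b)/(-92 + b) (y(b) = 9 - (b + 205)/(b - 92) = 9 - (205 + b)/(-92 + b))
m = -196/303 (m = 3 - (-1033 + 8*(12 - 1*21))/(3*(-92 + (12 - 1*21))) = 3 - (-1033 + 8*(12 - 21))/(3*(-92 + (12 - 21))) = 3 - (-1033 + 8*(-9))/(3*(-92 - 9)) = 3 - (-1033 - 72)/(3*(-101)) = 3 - (-1)*(-1105)/303 = 3 - ⅓*1105/101 = 3 - 1105/303 = -196/303 ≈ -0.64686)
(m + O)/(28839 - 14226) = (-196/303 + 16205)/(28839 - 14226) = (4909919/303)/14613 = (4909919/303)*(1/14613) = 4909919/4427739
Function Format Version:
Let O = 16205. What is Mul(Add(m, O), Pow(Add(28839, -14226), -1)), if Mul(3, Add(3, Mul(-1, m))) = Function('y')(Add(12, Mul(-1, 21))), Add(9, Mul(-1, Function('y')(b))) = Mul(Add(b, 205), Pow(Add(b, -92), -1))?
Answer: Rational(4909919, 4427739) ≈ 1.1089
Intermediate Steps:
Function('y')(b) = Add(9, Mul(-1, Pow(Add(-92, b), -1), Add(205, b))) (Function('y')(b) = Add(9, Mul(-1, Mul(Add(b, 205), Pow(Add(b, -92), -1)))) = Add(9, Mul(-1, Mul(Add(205, b), Pow(Add(-92, b), -1)))) = Add(9, Mul(-1, Mul(Pow(Add(-92, b), -1), Add(205, b)))) = Add(9, Mul(-1, Pow(Add(-92, b), -1), Add(205, b))))
m = Rational(-196, 303) (m = Add(3, Mul(Rational(-1, 3), Mul(Pow(Add(-92, Add(12, Mul(-1, 21))), -1), Add(-1033, Mul(8, Add(12, Mul(-1, 21))))))) = Add(3, Mul(Rational(-1, 3), Mul(Pow(Add(-92, Add(12, -21)), -1), Add(-1033, Mul(8, Add(12, -21)))))) = Add(3, Mul(Rational(-1, 3), Mul(Pow(Add(-92, -9), -1), Add(-1033, Mul(8, -9))))) = Add(3, Mul(Rational(-1, 3), Mul(Pow(-101, -1), Add(-1033, -72)))) = Add(3, Mul(Rational(-1, 3), Mul(Rational(-1, 101), -1105))) = Add(3, Mul(Rational(-1, 3), Rational(1105, 101))) = Add(3, Rational(-1105, 303)) = Rational(-196, 303) ≈ -0.64686)
Mul(Add(m, O), Pow(Add(28839, -14226), -1)) = Mul(Add(Rational(-196, 303), 16205), Pow(Add(28839, -14226), -1)) = Mul(Rational(4909919, 303), Pow(14613, -1)) = Mul(Rational(4909919, 303), Rational(1, 14613)) = Rational(4909919, 4427739)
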